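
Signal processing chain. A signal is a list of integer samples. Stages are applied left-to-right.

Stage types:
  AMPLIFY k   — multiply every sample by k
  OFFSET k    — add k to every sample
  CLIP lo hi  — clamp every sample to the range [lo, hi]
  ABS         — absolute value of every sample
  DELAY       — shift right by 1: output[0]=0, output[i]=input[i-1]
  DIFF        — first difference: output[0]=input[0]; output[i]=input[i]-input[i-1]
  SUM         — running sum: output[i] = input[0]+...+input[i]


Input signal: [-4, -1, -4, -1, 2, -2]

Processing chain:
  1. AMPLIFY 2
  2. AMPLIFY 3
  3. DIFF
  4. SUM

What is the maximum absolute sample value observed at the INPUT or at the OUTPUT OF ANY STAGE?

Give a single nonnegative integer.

Input: [-4, -1, -4, -1, 2, -2] (max |s|=4)
Stage 1 (AMPLIFY 2): -4*2=-8, -1*2=-2, -4*2=-8, -1*2=-2, 2*2=4, -2*2=-4 -> [-8, -2, -8, -2, 4, -4] (max |s|=8)
Stage 2 (AMPLIFY 3): -8*3=-24, -2*3=-6, -8*3=-24, -2*3=-6, 4*3=12, -4*3=-12 -> [-24, -6, -24, -6, 12, -12] (max |s|=24)
Stage 3 (DIFF): s[0]=-24, -6--24=18, -24--6=-18, -6--24=18, 12--6=18, -12-12=-24 -> [-24, 18, -18, 18, 18, -24] (max |s|=24)
Stage 4 (SUM): sum[0..0]=-24, sum[0..1]=-6, sum[0..2]=-24, sum[0..3]=-6, sum[0..4]=12, sum[0..5]=-12 -> [-24, -6, -24, -6, 12, -12] (max |s|=24)
Overall max amplitude: 24

Answer: 24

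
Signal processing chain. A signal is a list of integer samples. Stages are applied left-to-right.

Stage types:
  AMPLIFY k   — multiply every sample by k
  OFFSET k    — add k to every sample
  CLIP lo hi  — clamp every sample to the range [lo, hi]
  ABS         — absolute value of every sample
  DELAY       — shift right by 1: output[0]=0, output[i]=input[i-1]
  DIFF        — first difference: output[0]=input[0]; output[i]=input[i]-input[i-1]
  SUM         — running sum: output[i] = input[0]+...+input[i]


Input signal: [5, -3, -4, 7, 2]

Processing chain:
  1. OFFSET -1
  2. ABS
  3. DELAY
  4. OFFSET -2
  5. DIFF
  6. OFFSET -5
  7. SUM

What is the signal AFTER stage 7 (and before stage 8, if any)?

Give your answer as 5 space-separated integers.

Input: [5, -3, -4, 7, 2]
Stage 1 (OFFSET -1): 5+-1=4, -3+-1=-4, -4+-1=-5, 7+-1=6, 2+-1=1 -> [4, -4, -5, 6, 1]
Stage 2 (ABS): |4|=4, |-4|=4, |-5|=5, |6|=6, |1|=1 -> [4, 4, 5, 6, 1]
Stage 3 (DELAY): [0, 4, 4, 5, 6] = [0, 4, 4, 5, 6] -> [0, 4, 4, 5, 6]
Stage 4 (OFFSET -2): 0+-2=-2, 4+-2=2, 4+-2=2, 5+-2=3, 6+-2=4 -> [-2, 2, 2, 3, 4]
Stage 5 (DIFF): s[0]=-2, 2--2=4, 2-2=0, 3-2=1, 4-3=1 -> [-2, 4, 0, 1, 1]
Stage 6 (OFFSET -5): -2+-5=-7, 4+-5=-1, 0+-5=-5, 1+-5=-4, 1+-5=-4 -> [-7, -1, -5, -4, -4]
Stage 7 (SUM): sum[0..0]=-7, sum[0..1]=-8, sum[0..2]=-13, sum[0..3]=-17, sum[0..4]=-21 -> [-7, -8, -13, -17, -21]

Answer: -7 -8 -13 -17 -21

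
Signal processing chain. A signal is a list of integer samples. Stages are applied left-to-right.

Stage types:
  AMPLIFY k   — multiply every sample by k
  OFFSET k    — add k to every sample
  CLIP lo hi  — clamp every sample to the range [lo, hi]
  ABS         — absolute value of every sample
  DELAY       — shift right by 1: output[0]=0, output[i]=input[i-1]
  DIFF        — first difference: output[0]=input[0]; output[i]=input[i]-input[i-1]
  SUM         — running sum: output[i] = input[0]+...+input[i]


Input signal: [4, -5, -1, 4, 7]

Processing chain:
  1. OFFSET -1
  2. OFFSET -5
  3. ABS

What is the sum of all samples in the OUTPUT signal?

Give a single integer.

Answer: 23

Derivation:
Input: [4, -5, -1, 4, 7]
Stage 1 (OFFSET -1): 4+-1=3, -5+-1=-6, -1+-1=-2, 4+-1=3, 7+-1=6 -> [3, -6, -2, 3, 6]
Stage 2 (OFFSET -5): 3+-5=-2, -6+-5=-11, -2+-5=-7, 3+-5=-2, 6+-5=1 -> [-2, -11, -7, -2, 1]
Stage 3 (ABS): |-2|=2, |-11|=11, |-7|=7, |-2|=2, |1|=1 -> [2, 11, 7, 2, 1]
Output sum: 23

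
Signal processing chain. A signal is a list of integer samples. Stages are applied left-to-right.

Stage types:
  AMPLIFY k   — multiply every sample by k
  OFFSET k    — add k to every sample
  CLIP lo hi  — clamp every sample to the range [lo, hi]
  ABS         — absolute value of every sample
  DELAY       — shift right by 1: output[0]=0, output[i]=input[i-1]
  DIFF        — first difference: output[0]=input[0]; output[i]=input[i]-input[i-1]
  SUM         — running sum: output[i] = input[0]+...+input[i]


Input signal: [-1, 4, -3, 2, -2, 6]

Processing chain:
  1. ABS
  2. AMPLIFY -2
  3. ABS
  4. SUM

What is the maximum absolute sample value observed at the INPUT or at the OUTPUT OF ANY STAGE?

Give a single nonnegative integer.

Answer: 36

Derivation:
Input: [-1, 4, -3, 2, -2, 6] (max |s|=6)
Stage 1 (ABS): |-1|=1, |4|=4, |-3|=3, |2|=2, |-2|=2, |6|=6 -> [1, 4, 3, 2, 2, 6] (max |s|=6)
Stage 2 (AMPLIFY -2): 1*-2=-2, 4*-2=-8, 3*-2=-6, 2*-2=-4, 2*-2=-4, 6*-2=-12 -> [-2, -8, -6, -4, -4, -12] (max |s|=12)
Stage 3 (ABS): |-2|=2, |-8|=8, |-6|=6, |-4|=4, |-4|=4, |-12|=12 -> [2, 8, 6, 4, 4, 12] (max |s|=12)
Stage 4 (SUM): sum[0..0]=2, sum[0..1]=10, sum[0..2]=16, sum[0..3]=20, sum[0..4]=24, sum[0..5]=36 -> [2, 10, 16, 20, 24, 36] (max |s|=36)
Overall max amplitude: 36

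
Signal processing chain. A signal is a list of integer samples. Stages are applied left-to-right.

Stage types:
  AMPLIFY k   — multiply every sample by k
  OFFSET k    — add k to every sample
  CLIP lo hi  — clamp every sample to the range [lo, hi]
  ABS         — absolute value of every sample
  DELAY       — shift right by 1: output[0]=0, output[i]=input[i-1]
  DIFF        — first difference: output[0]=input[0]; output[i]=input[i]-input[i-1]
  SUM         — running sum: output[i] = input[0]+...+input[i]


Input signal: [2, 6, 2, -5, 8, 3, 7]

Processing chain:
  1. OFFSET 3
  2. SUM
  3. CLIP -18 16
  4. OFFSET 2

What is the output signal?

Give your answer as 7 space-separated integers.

Input: [2, 6, 2, -5, 8, 3, 7]
Stage 1 (OFFSET 3): 2+3=5, 6+3=9, 2+3=5, -5+3=-2, 8+3=11, 3+3=6, 7+3=10 -> [5, 9, 5, -2, 11, 6, 10]
Stage 2 (SUM): sum[0..0]=5, sum[0..1]=14, sum[0..2]=19, sum[0..3]=17, sum[0..4]=28, sum[0..5]=34, sum[0..6]=44 -> [5, 14, 19, 17, 28, 34, 44]
Stage 3 (CLIP -18 16): clip(5,-18,16)=5, clip(14,-18,16)=14, clip(19,-18,16)=16, clip(17,-18,16)=16, clip(28,-18,16)=16, clip(34,-18,16)=16, clip(44,-18,16)=16 -> [5, 14, 16, 16, 16, 16, 16]
Stage 4 (OFFSET 2): 5+2=7, 14+2=16, 16+2=18, 16+2=18, 16+2=18, 16+2=18, 16+2=18 -> [7, 16, 18, 18, 18, 18, 18]

Answer: 7 16 18 18 18 18 18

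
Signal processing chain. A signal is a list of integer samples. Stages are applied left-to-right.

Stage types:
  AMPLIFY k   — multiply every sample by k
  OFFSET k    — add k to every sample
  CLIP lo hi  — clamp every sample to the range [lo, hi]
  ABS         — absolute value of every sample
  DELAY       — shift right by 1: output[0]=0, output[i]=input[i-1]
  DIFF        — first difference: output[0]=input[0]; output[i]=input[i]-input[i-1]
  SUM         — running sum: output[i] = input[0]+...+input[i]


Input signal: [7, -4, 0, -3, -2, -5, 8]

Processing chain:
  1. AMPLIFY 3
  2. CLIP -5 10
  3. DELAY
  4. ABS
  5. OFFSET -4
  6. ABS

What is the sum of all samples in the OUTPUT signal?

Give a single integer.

Input: [7, -4, 0, -3, -2, -5, 8]
Stage 1 (AMPLIFY 3): 7*3=21, -4*3=-12, 0*3=0, -3*3=-9, -2*3=-6, -5*3=-15, 8*3=24 -> [21, -12, 0, -9, -6, -15, 24]
Stage 2 (CLIP -5 10): clip(21,-5,10)=10, clip(-12,-5,10)=-5, clip(0,-5,10)=0, clip(-9,-5,10)=-5, clip(-6,-5,10)=-5, clip(-15,-5,10)=-5, clip(24,-5,10)=10 -> [10, -5, 0, -5, -5, -5, 10]
Stage 3 (DELAY): [0, 10, -5, 0, -5, -5, -5] = [0, 10, -5, 0, -5, -5, -5] -> [0, 10, -5, 0, -5, -5, -5]
Stage 4 (ABS): |0|=0, |10|=10, |-5|=5, |0|=0, |-5|=5, |-5|=5, |-5|=5 -> [0, 10, 5, 0, 5, 5, 5]
Stage 5 (OFFSET -4): 0+-4=-4, 10+-4=6, 5+-4=1, 0+-4=-4, 5+-4=1, 5+-4=1, 5+-4=1 -> [-4, 6, 1, -4, 1, 1, 1]
Stage 6 (ABS): |-4|=4, |6|=6, |1|=1, |-4|=4, |1|=1, |1|=1, |1|=1 -> [4, 6, 1, 4, 1, 1, 1]
Output sum: 18

Answer: 18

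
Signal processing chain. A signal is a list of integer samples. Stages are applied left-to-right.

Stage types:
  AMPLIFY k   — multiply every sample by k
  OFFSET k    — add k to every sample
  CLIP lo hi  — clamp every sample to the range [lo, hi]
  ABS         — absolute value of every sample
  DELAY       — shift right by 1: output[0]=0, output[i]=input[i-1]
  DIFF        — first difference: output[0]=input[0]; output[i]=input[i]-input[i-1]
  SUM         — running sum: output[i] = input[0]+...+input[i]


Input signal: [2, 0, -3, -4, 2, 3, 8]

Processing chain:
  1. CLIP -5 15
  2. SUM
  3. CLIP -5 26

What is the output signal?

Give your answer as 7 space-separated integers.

Input: [2, 0, -3, -4, 2, 3, 8]
Stage 1 (CLIP -5 15): clip(2,-5,15)=2, clip(0,-5,15)=0, clip(-3,-5,15)=-3, clip(-4,-5,15)=-4, clip(2,-5,15)=2, clip(3,-5,15)=3, clip(8,-5,15)=8 -> [2, 0, -3, -4, 2, 3, 8]
Stage 2 (SUM): sum[0..0]=2, sum[0..1]=2, sum[0..2]=-1, sum[0..3]=-5, sum[0..4]=-3, sum[0..5]=0, sum[0..6]=8 -> [2, 2, -1, -5, -3, 0, 8]
Stage 3 (CLIP -5 26): clip(2,-5,26)=2, clip(2,-5,26)=2, clip(-1,-5,26)=-1, clip(-5,-5,26)=-5, clip(-3,-5,26)=-3, clip(0,-5,26)=0, clip(8,-5,26)=8 -> [2, 2, -1, -5, -3, 0, 8]

Answer: 2 2 -1 -5 -3 0 8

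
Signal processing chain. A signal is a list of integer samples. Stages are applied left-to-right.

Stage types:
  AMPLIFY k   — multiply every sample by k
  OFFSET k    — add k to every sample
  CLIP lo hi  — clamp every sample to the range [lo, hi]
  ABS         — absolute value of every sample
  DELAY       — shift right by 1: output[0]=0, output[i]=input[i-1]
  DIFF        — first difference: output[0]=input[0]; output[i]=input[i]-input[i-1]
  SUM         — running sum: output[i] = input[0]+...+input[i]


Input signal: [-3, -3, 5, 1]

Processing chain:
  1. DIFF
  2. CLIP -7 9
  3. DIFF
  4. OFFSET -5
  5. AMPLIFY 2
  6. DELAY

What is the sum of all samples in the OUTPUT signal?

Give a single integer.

Answer: -14

Derivation:
Input: [-3, -3, 5, 1]
Stage 1 (DIFF): s[0]=-3, -3--3=0, 5--3=8, 1-5=-4 -> [-3, 0, 8, -4]
Stage 2 (CLIP -7 9): clip(-3,-7,9)=-3, clip(0,-7,9)=0, clip(8,-7,9)=8, clip(-4,-7,9)=-4 -> [-3, 0, 8, -4]
Stage 3 (DIFF): s[0]=-3, 0--3=3, 8-0=8, -4-8=-12 -> [-3, 3, 8, -12]
Stage 4 (OFFSET -5): -3+-5=-8, 3+-5=-2, 8+-5=3, -12+-5=-17 -> [-8, -2, 3, -17]
Stage 5 (AMPLIFY 2): -8*2=-16, -2*2=-4, 3*2=6, -17*2=-34 -> [-16, -4, 6, -34]
Stage 6 (DELAY): [0, -16, -4, 6] = [0, -16, -4, 6] -> [0, -16, -4, 6]
Output sum: -14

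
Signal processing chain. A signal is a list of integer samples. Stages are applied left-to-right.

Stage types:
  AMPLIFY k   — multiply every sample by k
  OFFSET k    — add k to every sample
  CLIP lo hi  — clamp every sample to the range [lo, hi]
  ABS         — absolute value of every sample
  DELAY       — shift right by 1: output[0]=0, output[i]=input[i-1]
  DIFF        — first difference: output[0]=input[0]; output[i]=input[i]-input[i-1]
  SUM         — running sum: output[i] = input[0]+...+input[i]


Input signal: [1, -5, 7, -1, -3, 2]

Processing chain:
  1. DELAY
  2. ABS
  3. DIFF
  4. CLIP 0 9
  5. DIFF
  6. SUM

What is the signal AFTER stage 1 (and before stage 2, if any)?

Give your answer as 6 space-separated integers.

Answer: 0 1 -5 7 -1 -3

Derivation:
Input: [1, -5, 7, -1, -3, 2]
Stage 1 (DELAY): [0, 1, -5, 7, -1, -3] = [0, 1, -5, 7, -1, -3] -> [0, 1, -5, 7, -1, -3]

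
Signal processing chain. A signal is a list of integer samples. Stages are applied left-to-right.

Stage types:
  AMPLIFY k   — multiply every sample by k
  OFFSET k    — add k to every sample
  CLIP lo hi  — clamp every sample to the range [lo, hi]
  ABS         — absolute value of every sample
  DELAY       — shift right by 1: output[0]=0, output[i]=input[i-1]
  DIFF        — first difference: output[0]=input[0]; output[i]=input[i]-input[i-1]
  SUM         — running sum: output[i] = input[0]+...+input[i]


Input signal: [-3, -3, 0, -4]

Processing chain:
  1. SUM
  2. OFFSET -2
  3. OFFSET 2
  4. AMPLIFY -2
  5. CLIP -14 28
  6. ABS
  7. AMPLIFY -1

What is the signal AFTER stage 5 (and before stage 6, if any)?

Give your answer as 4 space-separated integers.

Input: [-3, -3, 0, -4]
Stage 1 (SUM): sum[0..0]=-3, sum[0..1]=-6, sum[0..2]=-6, sum[0..3]=-10 -> [-3, -6, -6, -10]
Stage 2 (OFFSET -2): -3+-2=-5, -6+-2=-8, -6+-2=-8, -10+-2=-12 -> [-5, -8, -8, -12]
Stage 3 (OFFSET 2): -5+2=-3, -8+2=-6, -8+2=-6, -12+2=-10 -> [-3, -6, -6, -10]
Stage 4 (AMPLIFY -2): -3*-2=6, -6*-2=12, -6*-2=12, -10*-2=20 -> [6, 12, 12, 20]
Stage 5 (CLIP -14 28): clip(6,-14,28)=6, clip(12,-14,28)=12, clip(12,-14,28)=12, clip(20,-14,28)=20 -> [6, 12, 12, 20]

Answer: 6 12 12 20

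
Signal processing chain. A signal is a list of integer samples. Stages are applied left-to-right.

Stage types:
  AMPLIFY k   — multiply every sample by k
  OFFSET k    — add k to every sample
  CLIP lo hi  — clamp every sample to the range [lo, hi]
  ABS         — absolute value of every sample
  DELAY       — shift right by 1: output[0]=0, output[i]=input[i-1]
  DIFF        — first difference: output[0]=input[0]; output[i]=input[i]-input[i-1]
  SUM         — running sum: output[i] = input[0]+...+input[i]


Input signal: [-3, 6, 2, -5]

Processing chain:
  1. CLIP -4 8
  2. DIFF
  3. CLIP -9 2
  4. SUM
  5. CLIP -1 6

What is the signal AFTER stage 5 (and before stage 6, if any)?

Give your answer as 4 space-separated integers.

Input: [-3, 6, 2, -5]
Stage 1 (CLIP -4 8): clip(-3,-4,8)=-3, clip(6,-4,8)=6, clip(2,-4,8)=2, clip(-5,-4,8)=-4 -> [-3, 6, 2, -4]
Stage 2 (DIFF): s[0]=-3, 6--3=9, 2-6=-4, -4-2=-6 -> [-3, 9, -4, -6]
Stage 3 (CLIP -9 2): clip(-3,-9,2)=-3, clip(9,-9,2)=2, clip(-4,-9,2)=-4, clip(-6,-9,2)=-6 -> [-3, 2, -4, -6]
Stage 4 (SUM): sum[0..0]=-3, sum[0..1]=-1, sum[0..2]=-5, sum[0..3]=-11 -> [-3, -1, -5, -11]
Stage 5 (CLIP -1 6): clip(-3,-1,6)=-1, clip(-1,-1,6)=-1, clip(-5,-1,6)=-1, clip(-11,-1,6)=-1 -> [-1, -1, -1, -1]

Answer: -1 -1 -1 -1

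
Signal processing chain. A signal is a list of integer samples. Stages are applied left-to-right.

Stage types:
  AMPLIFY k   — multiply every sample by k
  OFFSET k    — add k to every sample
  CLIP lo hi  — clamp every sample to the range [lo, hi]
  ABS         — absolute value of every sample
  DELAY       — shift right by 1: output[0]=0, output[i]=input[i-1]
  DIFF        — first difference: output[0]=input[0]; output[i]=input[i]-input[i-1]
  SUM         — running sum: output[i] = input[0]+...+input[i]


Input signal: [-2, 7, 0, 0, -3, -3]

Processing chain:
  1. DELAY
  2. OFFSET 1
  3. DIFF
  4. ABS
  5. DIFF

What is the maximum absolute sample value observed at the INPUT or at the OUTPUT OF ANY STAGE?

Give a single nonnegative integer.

Input: [-2, 7, 0, 0, -3, -3] (max |s|=7)
Stage 1 (DELAY): [0, -2, 7, 0, 0, -3] = [0, -2, 7, 0, 0, -3] -> [0, -2, 7, 0, 0, -3] (max |s|=7)
Stage 2 (OFFSET 1): 0+1=1, -2+1=-1, 7+1=8, 0+1=1, 0+1=1, -3+1=-2 -> [1, -1, 8, 1, 1, -2] (max |s|=8)
Stage 3 (DIFF): s[0]=1, -1-1=-2, 8--1=9, 1-8=-7, 1-1=0, -2-1=-3 -> [1, -2, 9, -7, 0, -3] (max |s|=9)
Stage 4 (ABS): |1|=1, |-2|=2, |9|=9, |-7|=7, |0|=0, |-3|=3 -> [1, 2, 9, 7, 0, 3] (max |s|=9)
Stage 5 (DIFF): s[0]=1, 2-1=1, 9-2=7, 7-9=-2, 0-7=-7, 3-0=3 -> [1, 1, 7, -2, -7, 3] (max |s|=7)
Overall max amplitude: 9

Answer: 9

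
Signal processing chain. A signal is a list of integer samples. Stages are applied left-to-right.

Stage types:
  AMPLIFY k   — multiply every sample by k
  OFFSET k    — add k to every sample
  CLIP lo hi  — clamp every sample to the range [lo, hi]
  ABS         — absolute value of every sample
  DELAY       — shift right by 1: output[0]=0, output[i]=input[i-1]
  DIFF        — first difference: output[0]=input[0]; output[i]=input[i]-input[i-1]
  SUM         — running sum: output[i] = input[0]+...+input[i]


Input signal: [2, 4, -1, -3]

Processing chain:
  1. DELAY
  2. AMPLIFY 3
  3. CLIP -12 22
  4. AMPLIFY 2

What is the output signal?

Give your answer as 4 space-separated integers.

Input: [2, 4, -1, -3]
Stage 1 (DELAY): [0, 2, 4, -1] = [0, 2, 4, -1] -> [0, 2, 4, -1]
Stage 2 (AMPLIFY 3): 0*3=0, 2*3=6, 4*3=12, -1*3=-3 -> [0, 6, 12, -3]
Stage 3 (CLIP -12 22): clip(0,-12,22)=0, clip(6,-12,22)=6, clip(12,-12,22)=12, clip(-3,-12,22)=-3 -> [0, 6, 12, -3]
Stage 4 (AMPLIFY 2): 0*2=0, 6*2=12, 12*2=24, -3*2=-6 -> [0, 12, 24, -6]

Answer: 0 12 24 -6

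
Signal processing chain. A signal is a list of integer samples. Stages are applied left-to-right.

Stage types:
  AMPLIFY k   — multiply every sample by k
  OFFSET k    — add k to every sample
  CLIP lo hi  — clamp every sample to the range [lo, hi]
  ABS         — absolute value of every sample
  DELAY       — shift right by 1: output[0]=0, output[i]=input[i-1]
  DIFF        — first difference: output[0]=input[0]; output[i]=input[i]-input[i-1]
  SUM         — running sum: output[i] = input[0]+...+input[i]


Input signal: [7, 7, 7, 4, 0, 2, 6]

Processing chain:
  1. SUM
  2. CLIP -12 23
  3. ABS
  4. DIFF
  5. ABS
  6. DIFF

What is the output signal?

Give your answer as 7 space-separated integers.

Answer: 7 0 0 -5 -2 0 0

Derivation:
Input: [7, 7, 7, 4, 0, 2, 6]
Stage 1 (SUM): sum[0..0]=7, sum[0..1]=14, sum[0..2]=21, sum[0..3]=25, sum[0..4]=25, sum[0..5]=27, sum[0..6]=33 -> [7, 14, 21, 25, 25, 27, 33]
Stage 2 (CLIP -12 23): clip(7,-12,23)=7, clip(14,-12,23)=14, clip(21,-12,23)=21, clip(25,-12,23)=23, clip(25,-12,23)=23, clip(27,-12,23)=23, clip(33,-12,23)=23 -> [7, 14, 21, 23, 23, 23, 23]
Stage 3 (ABS): |7|=7, |14|=14, |21|=21, |23|=23, |23|=23, |23|=23, |23|=23 -> [7, 14, 21, 23, 23, 23, 23]
Stage 4 (DIFF): s[0]=7, 14-7=7, 21-14=7, 23-21=2, 23-23=0, 23-23=0, 23-23=0 -> [7, 7, 7, 2, 0, 0, 0]
Stage 5 (ABS): |7|=7, |7|=7, |7|=7, |2|=2, |0|=0, |0|=0, |0|=0 -> [7, 7, 7, 2, 0, 0, 0]
Stage 6 (DIFF): s[0]=7, 7-7=0, 7-7=0, 2-7=-5, 0-2=-2, 0-0=0, 0-0=0 -> [7, 0, 0, -5, -2, 0, 0]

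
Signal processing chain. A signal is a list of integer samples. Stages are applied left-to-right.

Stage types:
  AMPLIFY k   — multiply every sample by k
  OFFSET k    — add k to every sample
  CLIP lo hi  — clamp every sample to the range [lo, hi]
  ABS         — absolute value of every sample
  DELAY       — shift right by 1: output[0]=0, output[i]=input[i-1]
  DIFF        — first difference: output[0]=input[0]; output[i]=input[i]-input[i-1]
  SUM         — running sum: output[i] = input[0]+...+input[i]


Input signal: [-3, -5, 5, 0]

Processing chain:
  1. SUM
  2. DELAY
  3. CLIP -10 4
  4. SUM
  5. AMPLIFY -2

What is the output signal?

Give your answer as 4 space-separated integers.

Answer: 0 6 22 28

Derivation:
Input: [-3, -5, 5, 0]
Stage 1 (SUM): sum[0..0]=-3, sum[0..1]=-8, sum[0..2]=-3, sum[0..3]=-3 -> [-3, -8, -3, -3]
Stage 2 (DELAY): [0, -3, -8, -3] = [0, -3, -8, -3] -> [0, -3, -8, -3]
Stage 3 (CLIP -10 4): clip(0,-10,4)=0, clip(-3,-10,4)=-3, clip(-8,-10,4)=-8, clip(-3,-10,4)=-3 -> [0, -3, -8, -3]
Stage 4 (SUM): sum[0..0]=0, sum[0..1]=-3, sum[0..2]=-11, sum[0..3]=-14 -> [0, -3, -11, -14]
Stage 5 (AMPLIFY -2): 0*-2=0, -3*-2=6, -11*-2=22, -14*-2=28 -> [0, 6, 22, 28]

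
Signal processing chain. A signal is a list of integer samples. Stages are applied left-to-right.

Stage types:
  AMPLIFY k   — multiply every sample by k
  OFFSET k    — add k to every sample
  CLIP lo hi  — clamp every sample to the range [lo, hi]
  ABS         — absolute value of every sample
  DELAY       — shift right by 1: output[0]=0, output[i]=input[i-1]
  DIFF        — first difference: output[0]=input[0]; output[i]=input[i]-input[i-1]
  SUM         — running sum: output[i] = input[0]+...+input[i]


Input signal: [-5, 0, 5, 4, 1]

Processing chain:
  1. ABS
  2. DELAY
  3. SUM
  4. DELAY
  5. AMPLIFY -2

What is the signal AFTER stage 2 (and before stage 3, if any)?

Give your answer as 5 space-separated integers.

Input: [-5, 0, 5, 4, 1]
Stage 1 (ABS): |-5|=5, |0|=0, |5|=5, |4|=4, |1|=1 -> [5, 0, 5, 4, 1]
Stage 2 (DELAY): [0, 5, 0, 5, 4] = [0, 5, 0, 5, 4] -> [0, 5, 0, 5, 4]

Answer: 0 5 0 5 4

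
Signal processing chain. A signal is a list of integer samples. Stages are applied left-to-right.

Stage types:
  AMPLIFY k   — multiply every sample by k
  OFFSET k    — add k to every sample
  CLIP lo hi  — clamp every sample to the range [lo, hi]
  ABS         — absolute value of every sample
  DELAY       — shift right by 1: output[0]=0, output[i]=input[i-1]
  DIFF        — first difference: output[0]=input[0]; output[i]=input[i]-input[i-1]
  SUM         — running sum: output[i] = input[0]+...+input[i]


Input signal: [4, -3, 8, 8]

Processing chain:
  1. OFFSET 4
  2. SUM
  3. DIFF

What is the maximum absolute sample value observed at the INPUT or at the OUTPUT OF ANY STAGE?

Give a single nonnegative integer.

Input: [4, -3, 8, 8] (max |s|=8)
Stage 1 (OFFSET 4): 4+4=8, -3+4=1, 8+4=12, 8+4=12 -> [8, 1, 12, 12] (max |s|=12)
Stage 2 (SUM): sum[0..0]=8, sum[0..1]=9, sum[0..2]=21, sum[0..3]=33 -> [8, 9, 21, 33] (max |s|=33)
Stage 3 (DIFF): s[0]=8, 9-8=1, 21-9=12, 33-21=12 -> [8, 1, 12, 12] (max |s|=12)
Overall max amplitude: 33

Answer: 33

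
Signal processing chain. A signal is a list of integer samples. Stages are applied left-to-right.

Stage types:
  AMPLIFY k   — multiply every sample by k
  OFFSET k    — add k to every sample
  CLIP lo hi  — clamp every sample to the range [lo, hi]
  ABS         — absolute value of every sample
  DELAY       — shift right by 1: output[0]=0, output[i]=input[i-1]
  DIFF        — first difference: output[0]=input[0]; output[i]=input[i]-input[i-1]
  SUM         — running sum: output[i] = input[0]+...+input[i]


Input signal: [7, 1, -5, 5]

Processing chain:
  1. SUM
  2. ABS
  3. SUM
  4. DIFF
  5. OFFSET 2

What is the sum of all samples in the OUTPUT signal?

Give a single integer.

Answer: 34

Derivation:
Input: [7, 1, -5, 5]
Stage 1 (SUM): sum[0..0]=7, sum[0..1]=8, sum[0..2]=3, sum[0..3]=8 -> [7, 8, 3, 8]
Stage 2 (ABS): |7|=7, |8|=8, |3|=3, |8|=8 -> [7, 8, 3, 8]
Stage 3 (SUM): sum[0..0]=7, sum[0..1]=15, sum[0..2]=18, sum[0..3]=26 -> [7, 15, 18, 26]
Stage 4 (DIFF): s[0]=7, 15-7=8, 18-15=3, 26-18=8 -> [7, 8, 3, 8]
Stage 5 (OFFSET 2): 7+2=9, 8+2=10, 3+2=5, 8+2=10 -> [9, 10, 5, 10]
Output sum: 34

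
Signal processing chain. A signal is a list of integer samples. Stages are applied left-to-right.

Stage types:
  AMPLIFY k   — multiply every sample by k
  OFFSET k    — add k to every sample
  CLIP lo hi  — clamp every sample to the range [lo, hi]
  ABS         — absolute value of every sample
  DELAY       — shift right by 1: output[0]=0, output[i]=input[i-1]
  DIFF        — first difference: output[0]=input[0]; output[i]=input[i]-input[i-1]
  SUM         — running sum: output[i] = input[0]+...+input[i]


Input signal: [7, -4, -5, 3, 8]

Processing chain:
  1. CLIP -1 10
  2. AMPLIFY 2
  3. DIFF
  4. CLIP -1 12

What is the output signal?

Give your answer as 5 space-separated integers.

Input: [7, -4, -5, 3, 8]
Stage 1 (CLIP -1 10): clip(7,-1,10)=7, clip(-4,-1,10)=-1, clip(-5,-1,10)=-1, clip(3,-1,10)=3, clip(8,-1,10)=8 -> [7, -1, -1, 3, 8]
Stage 2 (AMPLIFY 2): 7*2=14, -1*2=-2, -1*2=-2, 3*2=6, 8*2=16 -> [14, -2, -2, 6, 16]
Stage 3 (DIFF): s[0]=14, -2-14=-16, -2--2=0, 6--2=8, 16-6=10 -> [14, -16, 0, 8, 10]
Stage 4 (CLIP -1 12): clip(14,-1,12)=12, clip(-16,-1,12)=-1, clip(0,-1,12)=0, clip(8,-1,12)=8, clip(10,-1,12)=10 -> [12, -1, 0, 8, 10]

Answer: 12 -1 0 8 10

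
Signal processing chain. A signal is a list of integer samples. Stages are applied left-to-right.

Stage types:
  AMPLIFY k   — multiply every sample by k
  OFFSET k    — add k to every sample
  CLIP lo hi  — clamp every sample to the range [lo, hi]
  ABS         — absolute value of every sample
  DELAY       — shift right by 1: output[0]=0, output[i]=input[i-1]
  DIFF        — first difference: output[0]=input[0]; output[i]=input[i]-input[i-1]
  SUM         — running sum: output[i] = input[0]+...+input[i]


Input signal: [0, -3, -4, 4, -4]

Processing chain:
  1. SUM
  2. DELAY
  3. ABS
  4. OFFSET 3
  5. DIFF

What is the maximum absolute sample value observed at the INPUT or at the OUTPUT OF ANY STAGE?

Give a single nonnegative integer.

Input: [0, -3, -4, 4, -4] (max |s|=4)
Stage 1 (SUM): sum[0..0]=0, sum[0..1]=-3, sum[0..2]=-7, sum[0..3]=-3, sum[0..4]=-7 -> [0, -3, -7, -3, -7] (max |s|=7)
Stage 2 (DELAY): [0, 0, -3, -7, -3] = [0, 0, -3, -7, -3] -> [0, 0, -3, -7, -3] (max |s|=7)
Stage 3 (ABS): |0|=0, |0|=0, |-3|=3, |-7|=7, |-3|=3 -> [0, 0, 3, 7, 3] (max |s|=7)
Stage 4 (OFFSET 3): 0+3=3, 0+3=3, 3+3=6, 7+3=10, 3+3=6 -> [3, 3, 6, 10, 6] (max |s|=10)
Stage 5 (DIFF): s[0]=3, 3-3=0, 6-3=3, 10-6=4, 6-10=-4 -> [3, 0, 3, 4, -4] (max |s|=4)
Overall max amplitude: 10

Answer: 10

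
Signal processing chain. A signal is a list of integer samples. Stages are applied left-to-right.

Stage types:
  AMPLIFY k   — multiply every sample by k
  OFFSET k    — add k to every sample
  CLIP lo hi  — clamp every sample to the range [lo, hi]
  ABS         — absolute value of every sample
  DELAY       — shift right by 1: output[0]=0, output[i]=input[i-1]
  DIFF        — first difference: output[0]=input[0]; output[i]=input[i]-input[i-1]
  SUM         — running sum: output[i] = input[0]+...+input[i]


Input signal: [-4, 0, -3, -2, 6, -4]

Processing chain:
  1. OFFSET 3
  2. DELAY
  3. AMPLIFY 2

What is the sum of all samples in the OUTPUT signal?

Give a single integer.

Answer: 24

Derivation:
Input: [-4, 0, -3, -2, 6, -4]
Stage 1 (OFFSET 3): -4+3=-1, 0+3=3, -3+3=0, -2+3=1, 6+3=9, -4+3=-1 -> [-1, 3, 0, 1, 9, -1]
Stage 2 (DELAY): [0, -1, 3, 0, 1, 9] = [0, -1, 3, 0, 1, 9] -> [0, -1, 3, 0, 1, 9]
Stage 3 (AMPLIFY 2): 0*2=0, -1*2=-2, 3*2=6, 0*2=0, 1*2=2, 9*2=18 -> [0, -2, 6, 0, 2, 18]
Output sum: 24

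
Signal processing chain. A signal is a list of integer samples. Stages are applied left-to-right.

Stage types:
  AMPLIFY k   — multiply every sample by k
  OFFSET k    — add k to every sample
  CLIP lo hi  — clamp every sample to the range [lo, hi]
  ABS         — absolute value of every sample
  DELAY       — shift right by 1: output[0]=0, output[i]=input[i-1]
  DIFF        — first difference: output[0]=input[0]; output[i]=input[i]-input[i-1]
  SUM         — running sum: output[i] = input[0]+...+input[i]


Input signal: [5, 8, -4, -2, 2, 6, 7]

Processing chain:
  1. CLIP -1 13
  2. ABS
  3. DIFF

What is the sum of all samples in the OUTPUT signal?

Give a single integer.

Input: [5, 8, -4, -2, 2, 6, 7]
Stage 1 (CLIP -1 13): clip(5,-1,13)=5, clip(8,-1,13)=8, clip(-4,-1,13)=-1, clip(-2,-1,13)=-1, clip(2,-1,13)=2, clip(6,-1,13)=6, clip(7,-1,13)=7 -> [5, 8, -1, -1, 2, 6, 7]
Stage 2 (ABS): |5|=5, |8|=8, |-1|=1, |-1|=1, |2|=2, |6|=6, |7|=7 -> [5, 8, 1, 1, 2, 6, 7]
Stage 3 (DIFF): s[0]=5, 8-5=3, 1-8=-7, 1-1=0, 2-1=1, 6-2=4, 7-6=1 -> [5, 3, -7, 0, 1, 4, 1]
Output sum: 7

Answer: 7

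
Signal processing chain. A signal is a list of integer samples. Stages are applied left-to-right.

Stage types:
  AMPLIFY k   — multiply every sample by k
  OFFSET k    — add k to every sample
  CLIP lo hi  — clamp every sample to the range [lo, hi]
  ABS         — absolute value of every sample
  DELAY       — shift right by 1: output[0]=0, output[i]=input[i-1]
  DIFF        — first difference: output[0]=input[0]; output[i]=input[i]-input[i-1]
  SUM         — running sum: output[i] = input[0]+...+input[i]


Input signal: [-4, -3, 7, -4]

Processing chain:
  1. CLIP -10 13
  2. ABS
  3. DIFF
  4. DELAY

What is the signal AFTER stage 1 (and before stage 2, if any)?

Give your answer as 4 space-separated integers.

Answer: -4 -3 7 -4

Derivation:
Input: [-4, -3, 7, -4]
Stage 1 (CLIP -10 13): clip(-4,-10,13)=-4, clip(-3,-10,13)=-3, clip(7,-10,13)=7, clip(-4,-10,13)=-4 -> [-4, -3, 7, -4]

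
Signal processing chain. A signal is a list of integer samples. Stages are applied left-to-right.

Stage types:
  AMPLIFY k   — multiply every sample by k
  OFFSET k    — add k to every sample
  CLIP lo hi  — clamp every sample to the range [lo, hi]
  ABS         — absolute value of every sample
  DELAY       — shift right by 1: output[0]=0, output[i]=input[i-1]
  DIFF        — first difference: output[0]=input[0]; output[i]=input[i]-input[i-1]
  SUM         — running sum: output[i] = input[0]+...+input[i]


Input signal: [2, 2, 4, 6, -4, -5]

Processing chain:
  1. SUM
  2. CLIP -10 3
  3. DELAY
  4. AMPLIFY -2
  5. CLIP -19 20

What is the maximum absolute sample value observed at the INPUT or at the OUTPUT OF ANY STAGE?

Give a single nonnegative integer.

Answer: 14

Derivation:
Input: [2, 2, 4, 6, -4, -5] (max |s|=6)
Stage 1 (SUM): sum[0..0]=2, sum[0..1]=4, sum[0..2]=8, sum[0..3]=14, sum[0..4]=10, sum[0..5]=5 -> [2, 4, 8, 14, 10, 5] (max |s|=14)
Stage 2 (CLIP -10 3): clip(2,-10,3)=2, clip(4,-10,3)=3, clip(8,-10,3)=3, clip(14,-10,3)=3, clip(10,-10,3)=3, clip(5,-10,3)=3 -> [2, 3, 3, 3, 3, 3] (max |s|=3)
Stage 3 (DELAY): [0, 2, 3, 3, 3, 3] = [0, 2, 3, 3, 3, 3] -> [0, 2, 3, 3, 3, 3] (max |s|=3)
Stage 4 (AMPLIFY -2): 0*-2=0, 2*-2=-4, 3*-2=-6, 3*-2=-6, 3*-2=-6, 3*-2=-6 -> [0, -4, -6, -6, -6, -6] (max |s|=6)
Stage 5 (CLIP -19 20): clip(0,-19,20)=0, clip(-4,-19,20)=-4, clip(-6,-19,20)=-6, clip(-6,-19,20)=-6, clip(-6,-19,20)=-6, clip(-6,-19,20)=-6 -> [0, -4, -6, -6, -6, -6] (max |s|=6)
Overall max amplitude: 14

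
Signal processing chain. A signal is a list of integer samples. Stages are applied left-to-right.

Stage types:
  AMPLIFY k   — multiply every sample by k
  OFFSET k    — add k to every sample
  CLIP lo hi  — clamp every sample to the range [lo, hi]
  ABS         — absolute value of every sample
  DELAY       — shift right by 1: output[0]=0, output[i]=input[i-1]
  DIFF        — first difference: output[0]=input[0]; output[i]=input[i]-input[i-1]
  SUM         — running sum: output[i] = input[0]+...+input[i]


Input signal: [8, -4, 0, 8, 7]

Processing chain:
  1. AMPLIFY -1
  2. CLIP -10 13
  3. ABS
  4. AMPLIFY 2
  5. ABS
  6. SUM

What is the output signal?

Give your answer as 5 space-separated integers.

Answer: 16 24 24 40 54

Derivation:
Input: [8, -4, 0, 8, 7]
Stage 1 (AMPLIFY -1): 8*-1=-8, -4*-1=4, 0*-1=0, 8*-1=-8, 7*-1=-7 -> [-8, 4, 0, -8, -7]
Stage 2 (CLIP -10 13): clip(-8,-10,13)=-8, clip(4,-10,13)=4, clip(0,-10,13)=0, clip(-8,-10,13)=-8, clip(-7,-10,13)=-7 -> [-8, 4, 0, -8, -7]
Stage 3 (ABS): |-8|=8, |4|=4, |0|=0, |-8|=8, |-7|=7 -> [8, 4, 0, 8, 7]
Stage 4 (AMPLIFY 2): 8*2=16, 4*2=8, 0*2=0, 8*2=16, 7*2=14 -> [16, 8, 0, 16, 14]
Stage 5 (ABS): |16|=16, |8|=8, |0|=0, |16|=16, |14|=14 -> [16, 8, 0, 16, 14]
Stage 6 (SUM): sum[0..0]=16, sum[0..1]=24, sum[0..2]=24, sum[0..3]=40, sum[0..4]=54 -> [16, 24, 24, 40, 54]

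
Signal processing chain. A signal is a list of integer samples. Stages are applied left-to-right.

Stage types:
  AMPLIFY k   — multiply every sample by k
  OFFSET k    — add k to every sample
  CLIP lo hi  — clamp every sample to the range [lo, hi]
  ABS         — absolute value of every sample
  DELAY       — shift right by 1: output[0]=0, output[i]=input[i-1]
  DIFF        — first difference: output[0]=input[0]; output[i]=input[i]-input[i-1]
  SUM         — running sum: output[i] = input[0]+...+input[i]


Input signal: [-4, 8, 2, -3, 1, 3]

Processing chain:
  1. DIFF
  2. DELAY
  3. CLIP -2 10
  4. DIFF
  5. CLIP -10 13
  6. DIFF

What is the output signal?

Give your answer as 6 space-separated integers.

Answer: 0 -2 14 -22 10 6

Derivation:
Input: [-4, 8, 2, -3, 1, 3]
Stage 1 (DIFF): s[0]=-4, 8--4=12, 2-8=-6, -3-2=-5, 1--3=4, 3-1=2 -> [-4, 12, -6, -5, 4, 2]
Stage 2 (DELAY): [0, -4, 12, -6, -5, 4] = [0, -4, 12, -6, -5, 4] -> [0, -4, 12, -6, -5, 4]
Stage 3 (CLIP -2 10): clip(0,-2,10)=0, clip(-4,-2,10)=-2, clip(12,-2,10)=10, clip(-6,-2,10)=-2, clip(-5,-2,10)=-2, clip(4,-2,10)=4 -> [0, -2, 10, -2, -2, 4]
Stage 4 (DIFF): s[0]=0, -2-0=-2, 10--2=12, -2-10=-12, -2--2=0, 4--2=6 -> [0, -2, 12, -12, 0, 6]
Stage 5 (CLIP -10 13): clip(0,-10,13)=0, clip(-2,-10,13)=-2, clip(12,-10,13)=12, clip(-12,-10,13)=-10, clip(0,-10,13)=0, clip(6,-10,13)=6 -> [0, -2, 12, -10, 0, 6]
Stage 6 (DIFF): s[0]=0, -2-0=-2, 12--2=14, -10-12=-22, 0--10=10, 6-0=6 -> [0, -2, 14, -22, 10, 6]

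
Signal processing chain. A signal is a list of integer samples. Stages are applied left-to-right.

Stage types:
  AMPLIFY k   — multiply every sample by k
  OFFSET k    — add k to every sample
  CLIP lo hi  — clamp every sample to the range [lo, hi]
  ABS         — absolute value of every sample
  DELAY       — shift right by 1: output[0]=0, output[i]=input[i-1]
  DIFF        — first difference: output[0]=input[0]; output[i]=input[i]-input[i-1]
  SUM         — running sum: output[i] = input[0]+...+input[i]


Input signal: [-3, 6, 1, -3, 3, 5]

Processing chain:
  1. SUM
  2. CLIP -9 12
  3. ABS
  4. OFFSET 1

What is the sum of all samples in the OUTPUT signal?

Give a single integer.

Answer: 30

Derivation:
Input: [-3, 6, 1, -3, 3, 5]
Stage 1 (SUM): sum[0..0]=-3, sum[0..1]=3, sum[0..2]=4, sum[0..3]=1, sum[0..4]=4, sum[0..5]=9 -> [-3, 3, 4, 1, 4, 9]
Stage 2 (CLIP -9 12): clip(-3,-9,12)=-3, clip(3,-9,12)=3, clip(4,-9,12)=4, clip(1,-9,12)=1, clip(4,-9,12)=4, clip(9,-9,12)=9 -> [-3, 3, 4, 1, 4, 9]
Stage 3 (ABS): |-3|=3, |3|=3, |4|=4, |1|=1, |4|=4, |9|=9 -> [3, 3, 4, 1, 4, 9]
Stage 4 (OFFSET 1): 3+1=4, 3+1=4, 4+1=5, 1+1=2, 4+1=5, 9+1=10 -> [4, 4, 5, 2, 5, 10]
Output sum: 30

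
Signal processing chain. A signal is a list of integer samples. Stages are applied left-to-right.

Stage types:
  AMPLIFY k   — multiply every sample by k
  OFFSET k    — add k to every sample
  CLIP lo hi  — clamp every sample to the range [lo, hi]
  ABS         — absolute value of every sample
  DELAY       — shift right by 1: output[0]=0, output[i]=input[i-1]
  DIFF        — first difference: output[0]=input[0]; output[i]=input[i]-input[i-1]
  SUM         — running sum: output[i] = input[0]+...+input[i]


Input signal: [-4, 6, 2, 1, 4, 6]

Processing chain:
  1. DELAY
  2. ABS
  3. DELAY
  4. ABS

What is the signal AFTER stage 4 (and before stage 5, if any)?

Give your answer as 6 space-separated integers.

Input: [-4, 6, 2, 1, 4, 6]
Stage 1 (DELAY): [0, -4, 6, 2, 1, 4] = [0, -4, 6, 2, 1, 4] -> [0, -4, 6, 2, 1, 4]
Stage 2 (ABS): |0|=0, |-4|=4, |6|=6, |2|=2, |1|=1, |4|=4 -> [0, 4, 6, 2, 1, 4]
Stage 3 (DELAY): [0, 0, 4, 6, 2, 1] = [0, 0, 4, 6, 2, 1] -> [0, 0, 4, 6, 2, 1]
Stage 4 (ABS): |0|=0, |0|=0, |4|=4, |6|=6, |2|=2, |1|=1 -> [0, 0, 4, 6, 2, 1]

Answer: 0 0 4 6 2 1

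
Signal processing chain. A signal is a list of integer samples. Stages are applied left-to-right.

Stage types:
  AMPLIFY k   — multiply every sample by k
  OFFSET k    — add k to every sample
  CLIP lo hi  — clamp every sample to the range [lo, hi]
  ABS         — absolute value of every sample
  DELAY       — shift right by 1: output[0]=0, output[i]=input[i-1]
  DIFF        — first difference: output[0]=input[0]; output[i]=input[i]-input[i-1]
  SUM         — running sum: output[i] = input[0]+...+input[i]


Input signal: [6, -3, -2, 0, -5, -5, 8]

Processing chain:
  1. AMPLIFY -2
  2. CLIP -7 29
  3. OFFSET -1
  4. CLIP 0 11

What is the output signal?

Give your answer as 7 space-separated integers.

Answer: 0 5 3 0 9 9 0

Derivation:
Input: [6, -3, -2, 0, -5, -5, 8]
Stage 1 (AMPLIFY -2): 6*-2=-12, -3*-2=6, -2*-2=4, 0*-2=0, -5*-2=10, -5*-2=10, 8*-2=-16 -> [-12, 6, 4, 0, 10, 10, -16]
Stage 2 (CLIP -7 29): clip(-12,-7,29)=-7, clip(6,-7,29)=6, clip(4,-7,29)=4, clip(0,-7,29)=0, clip(10,-7,29)=10, clip(10,-7,29)=10, clip(-16,-7,29)=-7 -> [-7, 6, 4, 0, 10, 10, -7]
Stage 3 (OFFSET -1): -7+-1=-8, 6+-1=5, 4+-1=3, 0+-1=-1, 10+-1=9, 10+-1=9, -7+-1=-8 -> [-8, 5, 3, -1, 9, 9, -8]
Stage 4 (CLIP 0 11): clip(-8,0,11)=0, clip(5,0,11)=5, clip(3,0,11)=3, clip(-1,0,11)=0, clip(9,0,11)=9, clip(9,0,11)=9, clip(-8,0,11)=0 -> [0, 5, 3, 0, 9, 9, 0]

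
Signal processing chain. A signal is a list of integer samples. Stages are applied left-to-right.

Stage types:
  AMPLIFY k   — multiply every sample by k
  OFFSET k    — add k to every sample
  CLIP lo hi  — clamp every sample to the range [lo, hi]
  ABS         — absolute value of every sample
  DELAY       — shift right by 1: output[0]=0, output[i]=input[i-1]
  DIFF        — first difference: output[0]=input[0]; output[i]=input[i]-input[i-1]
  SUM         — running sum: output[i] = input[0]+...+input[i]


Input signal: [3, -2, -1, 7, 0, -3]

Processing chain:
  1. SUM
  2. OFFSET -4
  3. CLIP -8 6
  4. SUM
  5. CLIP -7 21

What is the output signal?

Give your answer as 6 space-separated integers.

Answer: -1 -4 -7 -5 -2 -2

Derivation:
Input: [3, -2, -1, 7, 0, -3]
Stage 1 (SUM): sum[0..0]=3, sum[0..1]=1, sum[0..2]=0, sum[0..3]=7, sum[0..4]=7, sum[0..5]=4 -> [3, 1, 0, 7, 7, 4]
Stage 2 (OFFSET -4): 3+-4=-1, 1+-4=-3, 0+-4=-4, 7+-4=3, 7+-4=3, 4+-4=0 -> [-1, -3, -4, 3, 3, 0]
Stage 3 (CLIP -8 6): clip(-1,-8,6)=-1, clip(-3,-8,6)=-3, clip(-4,-8,6)=-4, clip(3,-8,6)=3, clip(3,-8,6)=3, clip(0,-8,6)=0 -> [-1, -3, -4, 3, 3, 0]
Stage 4 (SUM): sum[0..0]=-1, sum[0..1]=-4, sum[0..2]=-8, sum[0..3]=-5, sum[0..4]=-2, sum[0..5]=-2 -> [-1, -4, -8, -5, -2, -2]
Stage 5 (CLIP -7 21): clip(-1,-7,21)=-1, clip(-4,-7,21)=-4, clip(-8,-7,21)=-7, clip(-5,-7,21)=-5, clip(-2,-7,21)=-2, clip(-2,-7,21)=-2 -> [-1, -4, -7, -5, -2, -2]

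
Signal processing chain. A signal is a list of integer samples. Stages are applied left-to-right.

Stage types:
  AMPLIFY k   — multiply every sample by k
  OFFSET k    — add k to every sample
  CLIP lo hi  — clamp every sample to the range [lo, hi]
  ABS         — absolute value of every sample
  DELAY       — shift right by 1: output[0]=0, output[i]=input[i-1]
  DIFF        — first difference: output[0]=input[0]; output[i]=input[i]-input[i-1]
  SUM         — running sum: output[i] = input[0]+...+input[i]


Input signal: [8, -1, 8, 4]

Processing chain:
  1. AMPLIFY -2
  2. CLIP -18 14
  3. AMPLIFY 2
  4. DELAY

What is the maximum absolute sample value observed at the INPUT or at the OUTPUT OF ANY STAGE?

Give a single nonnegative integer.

Input: [8, -1, 8, 4] (max |s|=8)
Stage 1 (AMPLIFY -2): 8*-2=-16, -1*-2=2, 8*-2=-16, 4*-2=-8 -> [-16, 2, -16, -8] (max |s|=16)
Stage 2 (CLIP -18 14): clip(-16,-18,14)=-16, clip(2,-18,14)=2, clip(-16,-18,14)=-16, clip(-8,-18,14)=-8 -> [-16, 2, -16, -8] (max |s|=16)
Stage 3 (AMPLIFY 2): -16*2=-32, 2*2=4, -16*2=-32, -8*2=-16 -> [-32, 4, -32, -16] (max |s|=32)
Stage 4 (DELAY): [0, -32, 4, -32] = [0, -32, 4, -32] -> [0, -32, 4, -32] (max |s|=32)
Overall max amplitude: 32

Answer: 32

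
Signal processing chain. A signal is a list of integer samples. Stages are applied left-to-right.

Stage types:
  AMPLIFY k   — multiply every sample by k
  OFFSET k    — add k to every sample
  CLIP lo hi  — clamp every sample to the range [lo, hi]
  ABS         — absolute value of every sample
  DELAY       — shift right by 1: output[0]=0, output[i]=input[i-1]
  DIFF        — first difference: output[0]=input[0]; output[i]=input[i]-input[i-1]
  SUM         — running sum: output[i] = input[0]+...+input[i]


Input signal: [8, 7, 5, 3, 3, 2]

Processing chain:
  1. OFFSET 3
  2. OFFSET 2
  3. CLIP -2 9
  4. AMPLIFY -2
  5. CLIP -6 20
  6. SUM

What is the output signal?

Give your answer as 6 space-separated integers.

Input: [8, 7, 5, 3, 3, 2]
Stage 1 (OFFSET 3): 8+3=11, 7+3=10, 5+3=8, 3+3=6, 3+3=6, 2+3=5 -> [11, 10, 8, 6, 6, 5]
Stage 2 (OFFSET 2): 11+2=13, 10+2=12, 8+2=10, 6+2=8, 6+2=8, 5+2=7 -> [13, 12, 10, 8, 8, 7]
Stage 3 (CLIP -2 9): clip(13,-2,9)=9, clip(12,-2,9)=9, clip(10,-2,9)=9, clip(8,-2,9)=8, clip(8,-2,9)=8, clip(7,-2,9)=7 -> [9, 9, 9, 8, 8, 7]
Stage 4 (AMPLIFY -2): 9*-2=-18, 9*-2=-18, 9*-2=-18, 8*-2=-16, 8*-2=-16, 7*-2=-14 -> [-18, -18, -18, -16, -16, -14]
Stage 5 (CLIP -6 20): clip(-18,-6,20)=-6, clip(-18,-6,20)=-6, clip(-18,-6,20)=-6, clip(-16,-6,20)=-6, clip(-16,-6,20)=-6, clip(-14,-6,20)=-6 -> [-6, -6, -6, -6, -6, -6]
Stage 6 (SUM): sum[0..0]=-6, sum[0..1]=-12, sum[0..2]=-18, sum[0..3]=-24, sum[0..4]=-30, sum[0..5]=-36 -> [-6, -12, -18, -24, -30, -36]

Answer: -6 -12 -18 -24 -30 -36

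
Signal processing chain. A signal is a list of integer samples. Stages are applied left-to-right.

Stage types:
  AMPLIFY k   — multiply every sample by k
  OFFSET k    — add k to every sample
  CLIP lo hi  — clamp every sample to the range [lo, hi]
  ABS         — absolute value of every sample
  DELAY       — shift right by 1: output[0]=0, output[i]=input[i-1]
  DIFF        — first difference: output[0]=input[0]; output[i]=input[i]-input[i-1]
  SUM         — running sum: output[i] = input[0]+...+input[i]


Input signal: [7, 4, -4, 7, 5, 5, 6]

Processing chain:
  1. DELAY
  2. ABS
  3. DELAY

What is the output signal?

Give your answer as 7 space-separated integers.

Input: [7, 4, -4, 7, 5, 5, 6]
Stage 1 (DELAY): [0, 7, 4, -4, 7, 5, 5] = [0, 7, 4, -4, 7, 5, 5] -> [0, 7, 4, -4, 7, 5, 5]
Stage 2 (ABS): |0|=0, |7|=7, |4|=4, |-4|=4, |7|=7, |5|=5, |5|=5 -> [0, 7, 4, 4, 7, 5, 5]
Stage 3 (DELAY): [0, 0, 7, 4, 4, 7, 5] = [0, 0, 7, 4, 4, 7, 5] -> [0, 0, 7, 4, 4, 7, 5]

Answer: 0 0 7 4 4 7 5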